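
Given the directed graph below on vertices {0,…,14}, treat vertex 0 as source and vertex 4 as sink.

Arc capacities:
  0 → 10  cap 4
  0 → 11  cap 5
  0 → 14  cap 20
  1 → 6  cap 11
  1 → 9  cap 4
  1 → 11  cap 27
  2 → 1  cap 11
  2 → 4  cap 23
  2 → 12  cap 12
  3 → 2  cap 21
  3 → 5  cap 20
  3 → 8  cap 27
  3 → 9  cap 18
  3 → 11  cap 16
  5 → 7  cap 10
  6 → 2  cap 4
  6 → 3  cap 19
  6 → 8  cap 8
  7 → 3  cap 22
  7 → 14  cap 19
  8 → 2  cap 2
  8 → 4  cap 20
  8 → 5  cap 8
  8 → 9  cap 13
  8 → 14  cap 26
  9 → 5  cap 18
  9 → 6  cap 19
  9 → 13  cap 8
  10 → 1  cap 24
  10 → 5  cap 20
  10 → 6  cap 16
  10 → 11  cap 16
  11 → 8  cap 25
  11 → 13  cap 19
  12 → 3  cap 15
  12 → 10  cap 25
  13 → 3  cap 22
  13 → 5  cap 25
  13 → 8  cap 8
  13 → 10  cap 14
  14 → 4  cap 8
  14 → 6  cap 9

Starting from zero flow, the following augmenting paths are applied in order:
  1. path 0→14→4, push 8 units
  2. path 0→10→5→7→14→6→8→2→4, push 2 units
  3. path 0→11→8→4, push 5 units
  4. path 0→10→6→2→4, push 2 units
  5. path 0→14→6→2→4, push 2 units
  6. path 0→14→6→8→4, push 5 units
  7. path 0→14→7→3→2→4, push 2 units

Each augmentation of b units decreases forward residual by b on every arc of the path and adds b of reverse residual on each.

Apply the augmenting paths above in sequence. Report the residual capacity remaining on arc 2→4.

Residual capacity of (2,4): 15

after path 1 (0→14→4, push 8): res(2,4)=23
after path 2 (0→10→5→7→14→6→8→2→4, push 2): res(2,4)=21
after path 3 (0→11→8→4, push 5): res(2,4)=21
after path 4 (0→10→6→2→4, push 2): res(2,4)=19
after path 5 (0→14→6→2→4, push 2): res(2,4)=17
after path 6 (0→14→6→8→4, push 5): res(2,4)=17
after path 7 (0→14→7→3→2→4, push 2): res(2,4)=15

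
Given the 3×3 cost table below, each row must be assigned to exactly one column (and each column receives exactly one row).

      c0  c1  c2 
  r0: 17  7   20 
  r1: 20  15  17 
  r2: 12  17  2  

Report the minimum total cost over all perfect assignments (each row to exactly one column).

Minimum assignment cost: 29

optimal assignment: row0→col1 (cost 7), row1→col0 (cost 20), row2→col2 (cost 2)
total = 7 + 20 + 2 = 29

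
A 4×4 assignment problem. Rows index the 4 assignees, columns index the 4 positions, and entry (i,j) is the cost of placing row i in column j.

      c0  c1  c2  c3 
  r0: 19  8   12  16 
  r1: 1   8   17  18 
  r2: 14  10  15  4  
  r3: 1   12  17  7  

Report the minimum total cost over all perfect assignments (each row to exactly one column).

Minimum assignment cost: 25

optimal assignment: row0→col2 (cost 12), row1→col1 (cost 8), row2→col3 (cost 4), row3→col0 (cost 1)
total = 12 + 8 + 4 + 1 = 25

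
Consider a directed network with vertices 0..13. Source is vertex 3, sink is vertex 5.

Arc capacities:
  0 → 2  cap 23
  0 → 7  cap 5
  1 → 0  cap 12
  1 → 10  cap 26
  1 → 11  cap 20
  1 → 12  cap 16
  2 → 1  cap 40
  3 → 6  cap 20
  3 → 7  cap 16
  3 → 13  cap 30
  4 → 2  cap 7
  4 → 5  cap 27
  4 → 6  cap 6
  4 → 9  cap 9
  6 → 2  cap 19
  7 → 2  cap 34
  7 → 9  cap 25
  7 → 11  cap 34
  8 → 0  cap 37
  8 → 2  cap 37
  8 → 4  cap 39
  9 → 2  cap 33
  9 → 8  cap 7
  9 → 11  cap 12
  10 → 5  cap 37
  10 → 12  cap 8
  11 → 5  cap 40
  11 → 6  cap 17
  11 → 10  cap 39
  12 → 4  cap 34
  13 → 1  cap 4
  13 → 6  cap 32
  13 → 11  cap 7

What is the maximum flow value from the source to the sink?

augment #1: 3→7→11→5 bottleneck 16, total now 16
augment #2: 3→13→11→5 bottleneck 7, total now 23
augment #3: 3→13→1→10→5 bottleneck 4, total now 27
augment #4: 3→6→2→1→10→5 bottleneck 19, total now 46

Maximum flow value: 46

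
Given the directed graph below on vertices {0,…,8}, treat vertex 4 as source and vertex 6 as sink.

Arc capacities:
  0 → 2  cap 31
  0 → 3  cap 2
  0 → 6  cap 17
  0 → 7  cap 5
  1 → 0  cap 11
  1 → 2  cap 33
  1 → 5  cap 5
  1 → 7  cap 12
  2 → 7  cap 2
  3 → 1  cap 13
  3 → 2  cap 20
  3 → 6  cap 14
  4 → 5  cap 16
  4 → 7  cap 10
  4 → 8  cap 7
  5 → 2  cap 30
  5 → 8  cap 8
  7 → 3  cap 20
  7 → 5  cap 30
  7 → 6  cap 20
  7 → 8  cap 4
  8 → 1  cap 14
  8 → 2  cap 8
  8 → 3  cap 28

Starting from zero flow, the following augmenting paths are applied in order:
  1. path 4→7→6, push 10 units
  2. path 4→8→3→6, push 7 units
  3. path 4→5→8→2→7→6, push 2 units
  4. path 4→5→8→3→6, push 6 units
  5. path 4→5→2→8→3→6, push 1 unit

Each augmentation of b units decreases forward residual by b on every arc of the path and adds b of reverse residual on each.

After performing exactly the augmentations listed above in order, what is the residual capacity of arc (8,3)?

after path 1 (4→7→6, push 10): res(8,3)=28
after path 2 (4→8→3→6, push 7): res(8,3)=21
after path 3 (4→5→8→2→7→6, push 2): res(8,3)=21
after path 4 (4→5→8→3→6, push 6): res(8,3)=15
after path 5 (4→5→2→8→3→6, push 1): res(8,3)=14

Residual capacity of (8,3): 14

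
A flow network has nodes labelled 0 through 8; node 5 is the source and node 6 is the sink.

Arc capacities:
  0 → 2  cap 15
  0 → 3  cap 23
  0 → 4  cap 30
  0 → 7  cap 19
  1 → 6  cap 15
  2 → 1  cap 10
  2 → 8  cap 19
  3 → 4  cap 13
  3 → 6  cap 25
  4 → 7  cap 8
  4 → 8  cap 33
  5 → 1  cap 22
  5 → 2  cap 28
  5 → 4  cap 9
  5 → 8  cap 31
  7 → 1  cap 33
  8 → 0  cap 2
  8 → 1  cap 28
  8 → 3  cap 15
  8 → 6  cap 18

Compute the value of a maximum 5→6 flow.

Maximum flow value: 50

augment #1: 5→1→6 bottleneck 15, total now 15
augment #2: 5→8→6 bottleneck 18, total now 33
augment #3: 5→8→3→6 bottleneck 13, total now 46
augment #4: 5→2→8→3→6 bottleneck 2, total now 48
augment #5: 5→2→8→0→3→6 bottleneck 2, total now 50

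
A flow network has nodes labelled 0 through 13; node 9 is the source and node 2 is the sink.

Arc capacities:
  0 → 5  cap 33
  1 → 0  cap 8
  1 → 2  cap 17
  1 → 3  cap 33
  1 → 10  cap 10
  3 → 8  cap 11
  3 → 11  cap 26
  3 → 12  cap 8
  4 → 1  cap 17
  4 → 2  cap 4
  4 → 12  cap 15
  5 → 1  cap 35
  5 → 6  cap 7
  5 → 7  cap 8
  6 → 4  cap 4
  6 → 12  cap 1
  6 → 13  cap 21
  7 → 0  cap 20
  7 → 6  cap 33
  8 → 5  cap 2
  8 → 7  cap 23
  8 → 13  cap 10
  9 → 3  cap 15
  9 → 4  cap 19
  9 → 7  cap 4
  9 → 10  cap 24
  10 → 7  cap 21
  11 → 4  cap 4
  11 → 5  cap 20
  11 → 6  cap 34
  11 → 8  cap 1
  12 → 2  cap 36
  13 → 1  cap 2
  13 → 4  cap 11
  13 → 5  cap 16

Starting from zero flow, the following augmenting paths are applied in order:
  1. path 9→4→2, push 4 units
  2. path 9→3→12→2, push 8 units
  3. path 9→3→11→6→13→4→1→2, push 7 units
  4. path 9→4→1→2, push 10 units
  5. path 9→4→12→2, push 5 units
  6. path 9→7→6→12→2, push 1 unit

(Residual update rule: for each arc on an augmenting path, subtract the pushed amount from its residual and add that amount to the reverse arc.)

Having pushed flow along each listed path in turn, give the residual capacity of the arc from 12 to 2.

after path 1 (9→4→2, push 4): res(12,2)=36
after path 2 (9→3→12→2, push 8): res(12,2)=28
after path 3 (9→3→11→6→13→4→1→2, push 7): res(12,2)=28
after path 4 (9→4→1→2, push 10): res(12,2)=28
after path 5 (9→4→12→2, push 5): res(12,2)=23
after path 6 (9→7→6→12→2, push 1): res(12,2)=22

Residual capacity of (12,2): 22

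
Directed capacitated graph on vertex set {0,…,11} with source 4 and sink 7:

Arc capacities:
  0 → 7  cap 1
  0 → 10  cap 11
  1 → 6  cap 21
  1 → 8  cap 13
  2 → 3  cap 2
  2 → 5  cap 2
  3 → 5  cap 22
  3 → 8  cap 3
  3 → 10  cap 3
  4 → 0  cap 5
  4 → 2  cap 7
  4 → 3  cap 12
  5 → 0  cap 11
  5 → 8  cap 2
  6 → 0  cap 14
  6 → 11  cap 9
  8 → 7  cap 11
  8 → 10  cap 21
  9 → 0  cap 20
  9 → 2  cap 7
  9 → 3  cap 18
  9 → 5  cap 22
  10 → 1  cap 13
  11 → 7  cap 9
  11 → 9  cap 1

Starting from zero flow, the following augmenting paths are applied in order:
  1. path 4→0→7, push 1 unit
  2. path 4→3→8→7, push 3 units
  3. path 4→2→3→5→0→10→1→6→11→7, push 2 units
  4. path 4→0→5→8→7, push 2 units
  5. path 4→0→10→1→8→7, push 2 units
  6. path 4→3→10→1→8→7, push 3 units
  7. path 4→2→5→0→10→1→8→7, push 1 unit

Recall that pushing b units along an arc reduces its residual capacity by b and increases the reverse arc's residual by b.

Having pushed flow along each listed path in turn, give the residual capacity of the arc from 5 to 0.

Residual capacity of (5,0): 10

after path 1 (4→0→7, push 1): res(5,0)=11
after path 2 (4→3→8→7, push 3): res(5,0)=11
after path 3 (4→2→3→5→0→10→1→6→11→7, push 2): res(5,0)=9
after path 4 (4→0→5→8→7, push 2): res(5,0)=11
after path 5 (4→0→10→1→8→7, push 2): res(5,0)=11
after path 6 (4→3→10→1→8→7, push 3): res(5,0)=11
after path 7 (4→2→5→0→10→1→8→7, push 1): res(5,0)=10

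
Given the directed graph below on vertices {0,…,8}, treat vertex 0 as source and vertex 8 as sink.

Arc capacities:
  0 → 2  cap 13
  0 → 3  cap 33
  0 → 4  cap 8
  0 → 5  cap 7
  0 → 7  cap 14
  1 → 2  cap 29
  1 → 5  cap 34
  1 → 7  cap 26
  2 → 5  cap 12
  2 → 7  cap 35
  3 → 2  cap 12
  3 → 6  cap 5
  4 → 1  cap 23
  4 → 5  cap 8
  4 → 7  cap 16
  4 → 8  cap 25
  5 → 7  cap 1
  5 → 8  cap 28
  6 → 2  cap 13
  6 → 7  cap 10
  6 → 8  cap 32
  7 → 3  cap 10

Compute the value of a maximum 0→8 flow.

augment #1: 0→4→8 bottleneck 8, total now 8
augment #2: 0→5→8 bottleneck 7, total now 15
augment #3: 0→2→5→8 bottleneck 12, total now 27
augment #4: 0→3→6→8 bottleneck 5, total now 32

Maximum flow value: 32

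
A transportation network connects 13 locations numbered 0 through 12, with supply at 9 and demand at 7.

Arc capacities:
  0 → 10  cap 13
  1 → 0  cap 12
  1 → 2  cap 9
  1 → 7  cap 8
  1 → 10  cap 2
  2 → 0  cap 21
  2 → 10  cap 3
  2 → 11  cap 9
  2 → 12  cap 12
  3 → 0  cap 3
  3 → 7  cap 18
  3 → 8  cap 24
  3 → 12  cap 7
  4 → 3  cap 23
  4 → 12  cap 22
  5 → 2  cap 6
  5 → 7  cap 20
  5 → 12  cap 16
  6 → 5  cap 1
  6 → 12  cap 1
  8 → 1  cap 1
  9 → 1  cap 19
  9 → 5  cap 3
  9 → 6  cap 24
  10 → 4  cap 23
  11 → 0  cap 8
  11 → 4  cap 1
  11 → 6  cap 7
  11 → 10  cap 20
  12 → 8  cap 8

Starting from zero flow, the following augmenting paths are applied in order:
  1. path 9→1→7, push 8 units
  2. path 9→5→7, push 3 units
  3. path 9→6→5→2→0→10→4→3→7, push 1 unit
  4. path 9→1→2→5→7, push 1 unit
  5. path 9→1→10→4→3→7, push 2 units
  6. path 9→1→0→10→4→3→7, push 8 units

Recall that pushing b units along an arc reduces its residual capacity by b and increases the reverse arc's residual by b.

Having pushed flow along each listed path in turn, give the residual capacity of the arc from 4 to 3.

Residual capacity of (4,3): 12

after path 1 (9→1→7, push 8): res(4,3)=23
after path 2 (9→5→7, push 3): res(4,3)=23
after path 3 (9→6→5→2→0→10→4→3→7, push 1): res(4,3)=22
after path 4 (9→1→2→5→7, push 1): res(4,3)=22
after path 5 (9→1→10→4→3→7, push 2): res(4,3)=20
after path 6 (9→1→0→10→4→3→7, push 8): res(4,3)=12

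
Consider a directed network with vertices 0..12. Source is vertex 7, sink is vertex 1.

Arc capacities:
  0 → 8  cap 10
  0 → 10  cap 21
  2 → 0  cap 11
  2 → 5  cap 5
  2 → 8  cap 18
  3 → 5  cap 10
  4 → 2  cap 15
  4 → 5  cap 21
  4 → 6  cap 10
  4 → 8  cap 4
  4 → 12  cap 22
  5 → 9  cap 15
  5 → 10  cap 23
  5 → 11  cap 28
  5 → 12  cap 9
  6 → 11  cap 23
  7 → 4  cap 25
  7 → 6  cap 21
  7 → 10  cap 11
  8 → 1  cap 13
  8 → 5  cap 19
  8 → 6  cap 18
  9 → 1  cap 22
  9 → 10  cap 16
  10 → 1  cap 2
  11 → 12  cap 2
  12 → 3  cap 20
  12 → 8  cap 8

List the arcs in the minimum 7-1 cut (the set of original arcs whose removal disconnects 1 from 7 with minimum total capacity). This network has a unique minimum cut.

Min-cut arcs: {(7,4), (10,1), (11,12)} (total capacity 29)

augment #1: 7→10→1 push 2
augment #2: 7→4→8→1 push 4
augment #3: 7→4→2→8→1 push 9
augment #4: 7→4→5→9→1 push 12
augment #5: 7→6→11→12→3→5→9→1 push 2
max flow = 29; residual-reachable set from 7 gives S-side
cut edges (S→T): {(7,4), (10,1), (11,12)} total cap 29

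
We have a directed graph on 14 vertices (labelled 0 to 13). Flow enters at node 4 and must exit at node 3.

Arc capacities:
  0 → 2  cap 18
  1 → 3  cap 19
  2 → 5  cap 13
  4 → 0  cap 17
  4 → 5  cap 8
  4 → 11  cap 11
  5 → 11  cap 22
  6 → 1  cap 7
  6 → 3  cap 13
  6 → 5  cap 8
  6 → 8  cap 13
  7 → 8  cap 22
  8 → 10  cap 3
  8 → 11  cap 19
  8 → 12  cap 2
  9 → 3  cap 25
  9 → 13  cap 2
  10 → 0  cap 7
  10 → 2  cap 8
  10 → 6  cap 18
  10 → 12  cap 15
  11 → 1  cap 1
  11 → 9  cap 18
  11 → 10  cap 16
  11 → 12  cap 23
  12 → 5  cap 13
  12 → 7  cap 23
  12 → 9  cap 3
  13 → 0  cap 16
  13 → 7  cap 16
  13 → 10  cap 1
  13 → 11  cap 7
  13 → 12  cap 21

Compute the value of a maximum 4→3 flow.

Maximum flow value: 32

augment #1: 4→11→1→3 bottleneck 1, total now 1
augment #2: 4→11→9→3 bottleneck 10, total now 11
augment #3: 4→5→11→9→3 bottleneck 8, total now 19
augment #4: 4→0→2→5→11→10→6→3 bottleneck 13, total now 32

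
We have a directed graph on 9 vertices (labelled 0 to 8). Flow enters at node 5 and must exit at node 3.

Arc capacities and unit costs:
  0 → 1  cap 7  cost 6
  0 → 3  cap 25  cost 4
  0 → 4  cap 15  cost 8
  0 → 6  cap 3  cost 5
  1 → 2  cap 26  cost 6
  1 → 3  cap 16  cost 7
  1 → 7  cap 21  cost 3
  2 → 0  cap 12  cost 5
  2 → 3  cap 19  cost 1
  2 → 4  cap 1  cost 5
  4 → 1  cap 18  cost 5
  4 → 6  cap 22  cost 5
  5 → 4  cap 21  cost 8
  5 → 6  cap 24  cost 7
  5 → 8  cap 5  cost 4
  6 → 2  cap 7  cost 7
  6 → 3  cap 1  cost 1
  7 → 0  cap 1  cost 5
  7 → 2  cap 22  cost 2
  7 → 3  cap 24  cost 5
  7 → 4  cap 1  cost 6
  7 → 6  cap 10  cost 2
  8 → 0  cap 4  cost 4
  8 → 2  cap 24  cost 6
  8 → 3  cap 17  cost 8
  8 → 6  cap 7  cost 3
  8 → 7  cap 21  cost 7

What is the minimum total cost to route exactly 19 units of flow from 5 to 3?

shortest-cost path #1: 5→6→3 push 1 @ unit cost 8 (adds 8)
shortest-cost path #2: 5→8→2→3 push 5 @ unit cost 11 (adds 55)
shortest-cost path #3: 5→6→2→3 push 7 @ unit cost 15 (adds 105)
shortest-cost path #4: 5→4→1→7→2→3 push 6 @ unit cost 19 (adds 114)
total cost = 282

Minimum cost for 19 units: 282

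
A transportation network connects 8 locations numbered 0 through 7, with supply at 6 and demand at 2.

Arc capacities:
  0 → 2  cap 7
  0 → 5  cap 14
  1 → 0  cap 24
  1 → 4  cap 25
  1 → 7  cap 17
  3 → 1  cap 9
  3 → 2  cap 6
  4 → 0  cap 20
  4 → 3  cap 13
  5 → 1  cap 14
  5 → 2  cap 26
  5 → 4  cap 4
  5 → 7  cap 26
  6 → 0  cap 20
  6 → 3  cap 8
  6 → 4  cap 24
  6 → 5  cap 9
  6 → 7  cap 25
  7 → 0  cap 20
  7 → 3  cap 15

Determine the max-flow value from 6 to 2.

augment #1: 6→0→2 bottleneck 7, total now 7
augment #2: 6→3→2 bottleneck 6, total now 13
augment #3: 6→5→2 bottleneck 9, total now 22
augment #4: 6→0→5→2 bottleneck 13, total now 35
augment #5: 6→4→0→5→2 bottleneck 1, total now 36

Maximum flow value: 36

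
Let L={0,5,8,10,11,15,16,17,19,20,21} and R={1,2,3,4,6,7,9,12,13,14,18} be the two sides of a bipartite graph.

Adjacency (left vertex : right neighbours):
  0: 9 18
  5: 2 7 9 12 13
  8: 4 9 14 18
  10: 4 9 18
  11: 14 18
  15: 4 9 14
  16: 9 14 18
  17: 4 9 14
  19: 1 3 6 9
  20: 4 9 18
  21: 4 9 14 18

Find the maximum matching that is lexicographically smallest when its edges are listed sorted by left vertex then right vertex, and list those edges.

|M| = 6 (so the lex-smallest maximum matching has 6 edges)
process left vertices in ascending order; for each, take the smallest-labelled available neighbour that still permits 6 edges overall, or leave it unmatched if none does
lex-smallest matching: {0-9, 5-2, 8-4, 10-18, 11-14, 19-1}

Lex-smallest maximum matching: {(0,9), (5,2), (8,4), (10,18), (11,14), (19,1)}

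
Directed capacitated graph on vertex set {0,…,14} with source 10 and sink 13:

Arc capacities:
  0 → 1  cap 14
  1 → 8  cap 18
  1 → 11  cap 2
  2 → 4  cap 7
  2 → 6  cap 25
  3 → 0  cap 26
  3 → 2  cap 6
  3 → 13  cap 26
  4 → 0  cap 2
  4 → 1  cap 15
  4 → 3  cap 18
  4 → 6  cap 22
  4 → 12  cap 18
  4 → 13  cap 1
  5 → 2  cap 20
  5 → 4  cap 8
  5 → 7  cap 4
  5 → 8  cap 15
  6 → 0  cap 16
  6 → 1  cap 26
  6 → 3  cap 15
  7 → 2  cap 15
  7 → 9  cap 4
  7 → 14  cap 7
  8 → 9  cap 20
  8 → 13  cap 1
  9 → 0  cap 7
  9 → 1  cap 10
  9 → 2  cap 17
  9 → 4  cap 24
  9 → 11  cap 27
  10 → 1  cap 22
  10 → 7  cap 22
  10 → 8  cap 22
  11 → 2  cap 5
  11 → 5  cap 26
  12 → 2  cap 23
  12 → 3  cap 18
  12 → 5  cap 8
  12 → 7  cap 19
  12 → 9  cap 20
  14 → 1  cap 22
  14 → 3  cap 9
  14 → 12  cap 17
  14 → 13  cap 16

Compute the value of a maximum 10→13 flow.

augment #1: 10→8→13 bottleneck 1, total now 1
augment #2: 10→7→14→13 bottleneck 7, total now 8
augment #3: 10→7→2→4→13 bottleneck 1, total now 9
augment #4: 10→7→2→4→3→13 bottleneck 6, total now 15
augment #5: 10→7→2→6→3→13 bottleneck 8, total now 23
augment #6: 10→8→9→4→3→13 bottleneck 12, total now 35

Maximum flow value: 35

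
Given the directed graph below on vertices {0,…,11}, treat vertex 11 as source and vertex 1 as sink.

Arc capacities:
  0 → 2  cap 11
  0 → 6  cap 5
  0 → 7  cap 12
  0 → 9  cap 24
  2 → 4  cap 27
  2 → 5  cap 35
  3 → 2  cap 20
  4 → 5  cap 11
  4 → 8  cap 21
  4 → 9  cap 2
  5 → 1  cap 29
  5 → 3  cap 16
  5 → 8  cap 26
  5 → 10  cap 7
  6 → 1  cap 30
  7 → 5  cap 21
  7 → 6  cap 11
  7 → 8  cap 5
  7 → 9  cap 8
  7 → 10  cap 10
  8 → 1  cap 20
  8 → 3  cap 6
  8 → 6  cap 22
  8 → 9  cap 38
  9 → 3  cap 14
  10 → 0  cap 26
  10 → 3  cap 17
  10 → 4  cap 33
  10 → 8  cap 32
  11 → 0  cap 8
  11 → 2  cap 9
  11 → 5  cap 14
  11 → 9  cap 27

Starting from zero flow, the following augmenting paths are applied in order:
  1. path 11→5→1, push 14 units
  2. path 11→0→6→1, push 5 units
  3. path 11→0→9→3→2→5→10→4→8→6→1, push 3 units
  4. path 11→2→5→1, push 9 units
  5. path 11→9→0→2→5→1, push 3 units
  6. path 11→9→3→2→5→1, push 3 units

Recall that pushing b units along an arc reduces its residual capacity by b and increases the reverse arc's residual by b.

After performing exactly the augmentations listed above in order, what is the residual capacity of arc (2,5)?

Residual capacity of (2,5): 17

after path 1 (11→5→1, push 14): res(2,5)=35
after path 2 (11→0→6→1, push 5): res(2,5)=35
after path 3 (11→0→9→3→2→5→10→4→8→6→1, push 3): res(2,5)=32
after path 4 (11→2→5→1, push 9): res(2,5)=23
after path 5 (11→9→0→2→5→1, push 3): res(2,5)=20
after path 6 (11→9→3→2→5→1, push 3): res(2,5)=17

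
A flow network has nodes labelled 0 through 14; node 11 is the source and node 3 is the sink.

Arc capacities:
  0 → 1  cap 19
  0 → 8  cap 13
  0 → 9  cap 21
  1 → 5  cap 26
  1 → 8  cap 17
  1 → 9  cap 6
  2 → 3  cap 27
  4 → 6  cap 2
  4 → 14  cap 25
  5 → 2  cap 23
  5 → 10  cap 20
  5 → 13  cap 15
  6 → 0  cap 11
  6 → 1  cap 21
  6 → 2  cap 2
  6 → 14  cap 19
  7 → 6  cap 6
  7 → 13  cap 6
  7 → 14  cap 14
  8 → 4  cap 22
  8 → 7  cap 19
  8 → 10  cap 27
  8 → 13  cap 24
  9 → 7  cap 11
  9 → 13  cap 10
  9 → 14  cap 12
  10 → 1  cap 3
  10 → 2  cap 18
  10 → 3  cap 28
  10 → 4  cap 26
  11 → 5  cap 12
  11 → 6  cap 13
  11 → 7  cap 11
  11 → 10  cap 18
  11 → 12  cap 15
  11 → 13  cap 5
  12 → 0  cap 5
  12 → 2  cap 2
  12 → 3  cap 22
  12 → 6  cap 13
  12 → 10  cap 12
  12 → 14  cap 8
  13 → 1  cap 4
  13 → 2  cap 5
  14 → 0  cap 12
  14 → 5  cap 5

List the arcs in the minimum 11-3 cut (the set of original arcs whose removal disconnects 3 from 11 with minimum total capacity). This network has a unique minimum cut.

augment #1: 11→10→3 push 18
augment #2: 11→12→3 push 15
augment #3: 11→5→2→3 push 12
augment #4: 11→6→2→3 push 2
augment #5: 11→13→2→3 push 5
augment #6: 11→6→0→8→10→3 push 10
augment #7: 11→6→1→5→2→3 push 1
augment #8: 11→7→14→5→2→3 push 5
augment #9: 11→7→6→1→5→2→3 push 2
max flow = 70; residual-reachable set from 11 gives S-side
cut edges (S→T): {(2,3), (10,3), (11,12)} total cap 70

Min-cut arcs: {(2,3), (10,3), (11,12)} (total capacity 70)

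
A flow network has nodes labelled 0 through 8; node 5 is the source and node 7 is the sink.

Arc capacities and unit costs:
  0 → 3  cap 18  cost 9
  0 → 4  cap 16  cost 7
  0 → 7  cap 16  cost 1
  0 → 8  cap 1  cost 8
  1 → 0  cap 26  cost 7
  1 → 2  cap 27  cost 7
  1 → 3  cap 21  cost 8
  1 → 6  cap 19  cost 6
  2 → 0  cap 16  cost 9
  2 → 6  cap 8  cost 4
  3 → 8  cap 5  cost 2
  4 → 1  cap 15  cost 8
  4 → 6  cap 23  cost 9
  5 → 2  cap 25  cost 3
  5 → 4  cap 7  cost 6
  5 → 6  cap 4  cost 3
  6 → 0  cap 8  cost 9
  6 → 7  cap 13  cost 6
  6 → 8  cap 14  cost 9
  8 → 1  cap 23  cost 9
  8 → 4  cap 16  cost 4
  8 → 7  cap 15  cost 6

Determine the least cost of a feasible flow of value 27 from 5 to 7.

shortest-cost path #1: 5→6→7 push 4 @ unit cost 9 (adds 36)
shortest-cost path #2: 5→2→6→7 push 8 @ unit cost 13 (adds 104)
shortest-cost path #3: 5→2→0→7 push 15 @ unit cost 13 (adds 195)
total cost = 335

Minimum cost for 27 units: 335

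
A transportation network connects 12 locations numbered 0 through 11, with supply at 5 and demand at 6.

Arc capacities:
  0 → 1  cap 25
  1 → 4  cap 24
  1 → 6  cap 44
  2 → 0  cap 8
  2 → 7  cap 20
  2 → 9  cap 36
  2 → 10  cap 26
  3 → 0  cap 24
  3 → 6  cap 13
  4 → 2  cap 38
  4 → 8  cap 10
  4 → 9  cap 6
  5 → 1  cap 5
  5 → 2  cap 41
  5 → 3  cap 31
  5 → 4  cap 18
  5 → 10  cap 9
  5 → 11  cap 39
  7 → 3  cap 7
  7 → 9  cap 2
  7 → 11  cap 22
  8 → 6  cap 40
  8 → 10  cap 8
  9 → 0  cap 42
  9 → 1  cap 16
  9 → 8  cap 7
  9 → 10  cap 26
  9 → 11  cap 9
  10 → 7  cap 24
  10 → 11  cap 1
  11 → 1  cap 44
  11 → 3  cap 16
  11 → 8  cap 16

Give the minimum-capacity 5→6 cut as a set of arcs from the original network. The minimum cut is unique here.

Min-cut arcs: {(1,6), (3,6), (4,8), (9,8), (11,8)} (total capacity 90)

augment #1: 5→1→6 push 5
augment #2: 5→3→6 push 13
augment #3: 5→4→8→6 push 10
augment #4: 5→11→1→6 push 39
augment #5: 5→2→9→8→6 push 7
augment #6: 5→10→11→8→6 push 1
augment #7: 5→2→7→11→8→6 push 15
max flow = 90; residual-reachable set from 5 gives S-side
cut edges (S→T): {(1,6), (3,6), (4,8), (9,8), (11,8)} total cap 90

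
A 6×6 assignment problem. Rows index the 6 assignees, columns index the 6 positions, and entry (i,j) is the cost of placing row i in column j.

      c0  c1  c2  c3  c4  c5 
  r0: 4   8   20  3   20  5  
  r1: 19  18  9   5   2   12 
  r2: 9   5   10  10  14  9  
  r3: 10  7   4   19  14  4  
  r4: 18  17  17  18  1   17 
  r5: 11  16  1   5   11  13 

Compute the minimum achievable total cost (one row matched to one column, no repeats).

optimal assignment: row0→col0 (cost 4), row1→col3 (cost 5), row2→col1 (cost 5), row3→col5 (cost 4), row4→col4 (cost 1), row5→col2 (cost 1)
total = 4 + 5 + 5 + 4 + 1 + 1 = 20

Minimum assignment cost: 20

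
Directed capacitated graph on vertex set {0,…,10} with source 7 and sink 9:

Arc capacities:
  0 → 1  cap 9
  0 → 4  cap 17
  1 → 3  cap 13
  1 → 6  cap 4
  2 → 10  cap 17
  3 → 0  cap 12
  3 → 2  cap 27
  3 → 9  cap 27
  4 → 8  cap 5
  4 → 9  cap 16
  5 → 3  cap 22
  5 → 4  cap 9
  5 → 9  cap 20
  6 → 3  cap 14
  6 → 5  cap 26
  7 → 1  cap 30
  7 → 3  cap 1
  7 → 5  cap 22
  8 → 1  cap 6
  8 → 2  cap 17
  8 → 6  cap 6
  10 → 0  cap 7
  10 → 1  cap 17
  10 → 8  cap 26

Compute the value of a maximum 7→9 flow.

augment #1: 7→3→9 bottleneck 1, total now 1
augment #2: 7→5→9 bottleneck 20, total now 21
augment #3: 7→1→3→9 bottleneck 13, total now 34
augment #4: 7→5→3→9 bottleneck 2, total now 36
augment #5: 7→1→6→3→9 bottleneck 4, total now 40

Maximum flow value: 40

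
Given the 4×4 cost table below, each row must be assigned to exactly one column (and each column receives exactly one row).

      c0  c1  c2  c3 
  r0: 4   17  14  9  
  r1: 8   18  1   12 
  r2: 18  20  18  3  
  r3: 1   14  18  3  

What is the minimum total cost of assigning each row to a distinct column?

one of 2 optimal assignments: row0→col0 (cost 4), row1→col2 (cost 1), row2→col3 (cost 3), row3→col1 (cost 14)
total = 4 + 1 + 3 + 14 = 22

Minimum assignment cost: 22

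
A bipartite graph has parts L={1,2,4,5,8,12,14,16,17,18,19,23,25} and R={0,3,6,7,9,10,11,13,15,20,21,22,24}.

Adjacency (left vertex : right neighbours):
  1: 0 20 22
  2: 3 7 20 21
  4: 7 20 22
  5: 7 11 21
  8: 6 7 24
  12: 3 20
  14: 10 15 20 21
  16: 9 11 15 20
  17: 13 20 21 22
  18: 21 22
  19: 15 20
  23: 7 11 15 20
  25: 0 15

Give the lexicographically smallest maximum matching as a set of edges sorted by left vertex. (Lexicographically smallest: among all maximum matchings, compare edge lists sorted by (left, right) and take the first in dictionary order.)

Lex-smallest maximum matching: {(1,0), (2,3), (4,7), (5,21), (8,6), (12,20), (14,10), (16,9), (17,13), (18,22), (19,15), (23,11)}

|M| = 12 (so the lex-smallest maximum matching has 12 edges)
process left vertices in ascending order; for each, take the smallest-labelled available neighbour that still permits 12 edges overall, or leave it unmatched if none does
lex-smallest matching: {1-0, 2-3, 4-7, 5-21, 8-6, 12-20, 14-10, 16-9, 17-13, 18-22, 19-15, 23-11}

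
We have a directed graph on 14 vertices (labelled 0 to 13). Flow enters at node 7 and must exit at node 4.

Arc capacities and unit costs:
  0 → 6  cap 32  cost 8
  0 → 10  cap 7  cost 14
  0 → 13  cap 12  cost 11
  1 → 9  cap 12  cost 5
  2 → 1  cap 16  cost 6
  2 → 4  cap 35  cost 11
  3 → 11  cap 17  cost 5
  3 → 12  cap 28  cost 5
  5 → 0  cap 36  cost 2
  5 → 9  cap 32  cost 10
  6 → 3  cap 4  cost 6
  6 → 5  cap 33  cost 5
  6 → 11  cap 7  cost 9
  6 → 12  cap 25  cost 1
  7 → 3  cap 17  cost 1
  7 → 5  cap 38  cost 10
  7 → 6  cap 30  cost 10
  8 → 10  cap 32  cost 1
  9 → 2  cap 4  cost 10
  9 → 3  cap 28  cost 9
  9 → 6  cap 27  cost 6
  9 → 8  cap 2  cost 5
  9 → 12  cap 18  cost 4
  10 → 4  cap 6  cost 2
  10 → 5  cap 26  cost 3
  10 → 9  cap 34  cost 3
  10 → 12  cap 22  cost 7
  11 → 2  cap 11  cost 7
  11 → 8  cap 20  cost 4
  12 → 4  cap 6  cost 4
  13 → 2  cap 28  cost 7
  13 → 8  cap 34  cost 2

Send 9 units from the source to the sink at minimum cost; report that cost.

Minimum cost for 9 units: 99

shortest-cost path #1: 7→3→12→4 push 6 @ unit cost 10 (adds 60)
shortest-cost path #2: 7→3→11→8→10→4 push 3 @ unit cost 13 (adds 39)
total cost = 99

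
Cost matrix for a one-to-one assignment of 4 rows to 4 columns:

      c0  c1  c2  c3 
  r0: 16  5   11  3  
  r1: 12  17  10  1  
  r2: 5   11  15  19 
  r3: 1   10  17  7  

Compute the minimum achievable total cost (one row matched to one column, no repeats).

optimal assignment: row0→col1 (cost 5), row1→col3 (cost 1), row2→col2 (cost 15), row3→col0 (cost 1)
total = 5 + 1 + 15 + 1 = 22

Minimum assignment cost: 22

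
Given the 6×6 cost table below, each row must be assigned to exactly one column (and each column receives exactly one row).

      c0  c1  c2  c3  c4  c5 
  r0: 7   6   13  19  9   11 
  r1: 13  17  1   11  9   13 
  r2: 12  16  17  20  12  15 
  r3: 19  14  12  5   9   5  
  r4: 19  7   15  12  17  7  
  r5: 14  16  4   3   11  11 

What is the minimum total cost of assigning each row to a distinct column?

Minimum assignment cost: 35

optimal assignment: row0→col0 (cost 7), row1→col2 (cost 1), row2→col4 (cost 12), row3→col5 (cost 5), row4→col1 (cost 7), row5→col3 (cost 3)
total = 7 + 1 + 12 + 5 + 7 + 3 = 35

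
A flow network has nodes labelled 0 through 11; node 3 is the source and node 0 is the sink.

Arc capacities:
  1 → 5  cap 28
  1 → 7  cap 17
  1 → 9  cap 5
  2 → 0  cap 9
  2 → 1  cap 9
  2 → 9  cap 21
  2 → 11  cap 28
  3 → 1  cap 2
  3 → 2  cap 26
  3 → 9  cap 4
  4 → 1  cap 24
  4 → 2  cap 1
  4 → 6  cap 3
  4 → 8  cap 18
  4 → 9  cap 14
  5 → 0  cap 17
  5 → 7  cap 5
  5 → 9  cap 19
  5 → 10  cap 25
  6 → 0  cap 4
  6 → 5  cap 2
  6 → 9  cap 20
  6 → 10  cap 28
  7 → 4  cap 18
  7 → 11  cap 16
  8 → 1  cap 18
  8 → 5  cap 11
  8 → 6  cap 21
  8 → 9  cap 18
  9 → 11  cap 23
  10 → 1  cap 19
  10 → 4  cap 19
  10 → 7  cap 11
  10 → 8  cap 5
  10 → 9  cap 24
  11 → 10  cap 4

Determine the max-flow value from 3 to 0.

Maximum flow value: 24

augment #1: 3→2→0 bottleneck 9, total now 9
augment #2: 3→1→5→0 bottleneck 2, total now 11
augment #3: 3→2→1→5→0 bottleneck 9, total now 20
augment #4: 3→2→11→10→1→5→0 bottleneck 4, total now 24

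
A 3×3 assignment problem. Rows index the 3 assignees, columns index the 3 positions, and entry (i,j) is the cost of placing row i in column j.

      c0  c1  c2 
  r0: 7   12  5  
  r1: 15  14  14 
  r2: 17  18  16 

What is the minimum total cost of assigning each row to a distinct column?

optimal assignment: row0→col2 (cost 5), row1→col1 (cost 14), row2→col0 (cost 17)
total = 5 + 14 + 17 = 36

Minimum assignment cost: 36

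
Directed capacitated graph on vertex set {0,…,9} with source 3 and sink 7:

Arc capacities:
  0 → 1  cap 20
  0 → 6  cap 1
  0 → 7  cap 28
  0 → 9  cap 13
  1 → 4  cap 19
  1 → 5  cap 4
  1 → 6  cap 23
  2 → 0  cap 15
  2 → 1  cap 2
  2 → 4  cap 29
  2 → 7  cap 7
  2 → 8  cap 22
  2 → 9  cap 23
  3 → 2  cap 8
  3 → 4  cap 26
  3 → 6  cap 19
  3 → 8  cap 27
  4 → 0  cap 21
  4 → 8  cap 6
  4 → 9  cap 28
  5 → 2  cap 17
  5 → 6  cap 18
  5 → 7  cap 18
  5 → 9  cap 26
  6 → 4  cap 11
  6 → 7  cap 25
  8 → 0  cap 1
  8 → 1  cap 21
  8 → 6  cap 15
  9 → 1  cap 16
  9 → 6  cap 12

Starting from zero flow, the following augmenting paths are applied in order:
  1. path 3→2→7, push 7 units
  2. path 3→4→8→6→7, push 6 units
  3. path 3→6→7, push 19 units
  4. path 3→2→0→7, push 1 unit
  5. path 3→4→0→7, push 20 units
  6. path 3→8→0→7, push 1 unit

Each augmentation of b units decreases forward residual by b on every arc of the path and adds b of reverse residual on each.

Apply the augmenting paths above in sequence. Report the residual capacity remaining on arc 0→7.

Residual capacity of (0,7): 6

after path 1 (3→2→7, push 7): res(0,7)=28
after path 2 (3→4→8→6→7, push 6): res(0,7)=28
after path 3 (3→6→7, push 19): res(0,7)=28
after path 4 (3→2→0→7, push 1): res(0,7)=27
after path 5 (3→4→0→7, push 20): res(0,7)=7
after path 6 (3→8→0→7, push 1): res(0,7)=6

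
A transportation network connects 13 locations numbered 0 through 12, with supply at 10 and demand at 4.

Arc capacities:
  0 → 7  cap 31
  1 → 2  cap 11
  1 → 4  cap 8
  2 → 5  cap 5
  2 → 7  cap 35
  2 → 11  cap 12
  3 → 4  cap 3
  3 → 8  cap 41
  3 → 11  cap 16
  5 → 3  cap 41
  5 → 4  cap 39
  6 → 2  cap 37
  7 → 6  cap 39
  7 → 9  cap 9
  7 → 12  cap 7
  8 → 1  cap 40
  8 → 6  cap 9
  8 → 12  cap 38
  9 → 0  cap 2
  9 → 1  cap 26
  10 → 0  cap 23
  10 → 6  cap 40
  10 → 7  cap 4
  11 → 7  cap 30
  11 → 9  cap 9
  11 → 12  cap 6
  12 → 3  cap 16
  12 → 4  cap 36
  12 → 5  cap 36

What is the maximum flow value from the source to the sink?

augment #1: 10→7→12→4 bottleneck 4, total now 4
augment #2: 10→0→7→12→4 bottleneck 3, total now 7
augment #3: 10→6→2→5→4 bottleneck 5, total now 12
augment #4: 10→0→7→9→1→4 bottleneck 8, total now 20
augment #5: 10→6→2→11→12→4 bottleneck 6, total now 26

Maximum flow value: 26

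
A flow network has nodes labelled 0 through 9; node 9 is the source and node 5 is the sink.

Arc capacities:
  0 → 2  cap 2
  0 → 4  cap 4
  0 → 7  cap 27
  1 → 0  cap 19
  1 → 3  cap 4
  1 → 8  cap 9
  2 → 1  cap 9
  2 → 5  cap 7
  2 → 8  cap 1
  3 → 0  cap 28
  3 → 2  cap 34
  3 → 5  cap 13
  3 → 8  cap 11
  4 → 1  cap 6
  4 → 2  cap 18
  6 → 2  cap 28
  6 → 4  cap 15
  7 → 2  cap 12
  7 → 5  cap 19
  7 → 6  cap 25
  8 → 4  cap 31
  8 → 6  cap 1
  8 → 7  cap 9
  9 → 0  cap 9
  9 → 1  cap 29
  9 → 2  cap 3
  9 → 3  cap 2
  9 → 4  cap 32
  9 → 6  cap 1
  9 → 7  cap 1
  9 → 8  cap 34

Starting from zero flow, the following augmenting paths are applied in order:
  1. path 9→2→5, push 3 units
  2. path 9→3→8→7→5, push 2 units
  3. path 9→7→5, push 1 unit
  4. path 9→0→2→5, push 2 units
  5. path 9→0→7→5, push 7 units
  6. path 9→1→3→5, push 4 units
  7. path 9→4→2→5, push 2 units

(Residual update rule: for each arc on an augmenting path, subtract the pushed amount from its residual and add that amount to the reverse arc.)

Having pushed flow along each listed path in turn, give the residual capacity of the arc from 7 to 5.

after path 1 (9→2→5, push 3): res(7,5)=19
after path 2 (9→3→8→7→5, push 2): res(7,5)=17
after path 3 (9→7→5, push 1): res(7,5)=16
after path 4 (9→0→2→5, push 2): res(7,5)=16
after path 5 (9→0→7→5, push 7): res(7,5)=9
after path 6 (9→1→3→5, push 4): res(7,5)=9
after path 7 (9→4→2→5, push 2): res(7,5)=9

Residual capacity of (7,5): 9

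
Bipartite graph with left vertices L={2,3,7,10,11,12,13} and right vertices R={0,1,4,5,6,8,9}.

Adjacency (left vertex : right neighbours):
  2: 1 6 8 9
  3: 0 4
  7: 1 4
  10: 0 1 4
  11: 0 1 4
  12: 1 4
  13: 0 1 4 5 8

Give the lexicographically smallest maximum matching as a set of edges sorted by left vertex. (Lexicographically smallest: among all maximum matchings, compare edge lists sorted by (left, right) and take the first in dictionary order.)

|M| = 5 (so the lex-smallest maximum matching has 5 edges)
process left vertices in ascending order; for each, take the smallest-labelled available neighbour that still permits 5 edges overall, or leave it unmatched if none does
lex-smallest matching: {2-6, 3-0, 7-1, 10-4, 13-5}

Lex-smallest maximum matching: {(2,6), (3,0), (7,1), (10,4), (13,5)}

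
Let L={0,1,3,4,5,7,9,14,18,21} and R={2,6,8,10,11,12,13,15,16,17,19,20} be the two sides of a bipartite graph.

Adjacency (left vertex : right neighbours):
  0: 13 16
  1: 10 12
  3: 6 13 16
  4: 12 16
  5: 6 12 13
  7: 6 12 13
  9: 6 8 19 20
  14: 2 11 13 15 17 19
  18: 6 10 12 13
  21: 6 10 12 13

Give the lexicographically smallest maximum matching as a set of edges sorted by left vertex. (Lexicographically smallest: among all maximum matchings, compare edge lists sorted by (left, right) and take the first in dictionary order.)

Lex-smallest maximum matching: {(0,13), (1,10), (3,6), (4,16), (5,12), (9,8), (14,2)}

|M| = 7 (so the lex-smallest maximum matching has 7 edges)
process left vertices in ascending order; for each, take the smallest-labelled available neighbour that still permits 7 edges overall, or leave it unmatched if none does
lex-smallest matching: {0-13, 1-10, 3-6, 4-16, 5-12, 9-8, 14-2}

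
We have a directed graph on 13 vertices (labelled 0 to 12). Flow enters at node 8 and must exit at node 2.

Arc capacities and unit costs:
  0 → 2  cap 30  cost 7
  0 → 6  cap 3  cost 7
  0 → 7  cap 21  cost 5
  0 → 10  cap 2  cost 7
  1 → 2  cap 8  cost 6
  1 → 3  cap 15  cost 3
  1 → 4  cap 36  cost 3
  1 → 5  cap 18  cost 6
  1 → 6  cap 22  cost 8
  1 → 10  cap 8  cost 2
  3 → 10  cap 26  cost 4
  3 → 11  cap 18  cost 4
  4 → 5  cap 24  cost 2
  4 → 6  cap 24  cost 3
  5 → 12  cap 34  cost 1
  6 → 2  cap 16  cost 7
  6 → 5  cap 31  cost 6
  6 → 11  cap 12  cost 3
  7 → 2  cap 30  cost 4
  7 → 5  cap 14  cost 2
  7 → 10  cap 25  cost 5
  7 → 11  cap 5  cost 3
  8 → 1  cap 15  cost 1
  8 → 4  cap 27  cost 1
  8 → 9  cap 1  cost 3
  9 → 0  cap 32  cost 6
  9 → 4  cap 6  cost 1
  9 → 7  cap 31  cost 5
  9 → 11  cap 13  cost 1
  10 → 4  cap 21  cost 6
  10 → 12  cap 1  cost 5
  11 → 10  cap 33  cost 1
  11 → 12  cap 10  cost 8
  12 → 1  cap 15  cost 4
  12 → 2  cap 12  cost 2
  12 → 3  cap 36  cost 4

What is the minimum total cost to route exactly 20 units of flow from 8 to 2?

Minimum cost for 20 units: 128

shortest-cost path #1: 8→4→5→12→2 push 12 @ unit cost 6 (adds 72)
shortest-cost path #2: 8→1→2 push 8 @ unit cost 7 (adds 56)
total cost = 128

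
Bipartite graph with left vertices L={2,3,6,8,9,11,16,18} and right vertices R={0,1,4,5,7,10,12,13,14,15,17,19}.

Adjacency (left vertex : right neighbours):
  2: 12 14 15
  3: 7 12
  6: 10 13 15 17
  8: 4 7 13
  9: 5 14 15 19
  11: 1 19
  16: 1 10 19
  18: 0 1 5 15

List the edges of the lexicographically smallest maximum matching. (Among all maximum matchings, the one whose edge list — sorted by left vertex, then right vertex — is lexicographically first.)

Lex-smallest maximum matching: {(2,12), (3,7), (6,10), (8,4), (9,5), (11,1), (16,19), (18,0)}

|M| = 8 (so the lex-smallest maximum matching has 8 edges)
process left vertices in ascending order; for each, take the smallest-labelled available neighbour that still permits 8 edges overall, or leave it unmatched if none does
lex-smallest matching: {2-12, 3-7, 6-10, 8-4, 9-5, 11-1, 16-19, 18-0}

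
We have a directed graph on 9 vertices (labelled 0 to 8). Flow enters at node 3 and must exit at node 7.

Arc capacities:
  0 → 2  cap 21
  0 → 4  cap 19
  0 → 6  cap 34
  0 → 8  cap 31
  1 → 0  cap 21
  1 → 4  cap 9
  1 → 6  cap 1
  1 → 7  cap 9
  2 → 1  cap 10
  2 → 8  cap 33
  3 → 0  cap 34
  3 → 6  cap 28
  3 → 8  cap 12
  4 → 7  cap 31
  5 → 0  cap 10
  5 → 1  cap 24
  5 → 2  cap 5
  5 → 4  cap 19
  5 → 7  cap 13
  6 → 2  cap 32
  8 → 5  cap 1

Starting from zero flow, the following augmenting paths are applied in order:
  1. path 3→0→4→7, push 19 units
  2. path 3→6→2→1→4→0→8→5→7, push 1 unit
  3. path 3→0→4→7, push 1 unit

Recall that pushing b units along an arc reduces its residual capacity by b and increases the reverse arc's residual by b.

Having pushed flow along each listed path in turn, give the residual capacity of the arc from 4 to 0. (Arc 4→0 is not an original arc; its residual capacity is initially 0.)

Residual capacity of (4,0): 19

after path 1 (3→0→4→7, push 19): res(4,0)=19
after path 2 (3→6→2→1→4→0→8→5→7, push 1): res(4,0)=18
after path 3 (3→0→4→7, push 1): res(4,0)=19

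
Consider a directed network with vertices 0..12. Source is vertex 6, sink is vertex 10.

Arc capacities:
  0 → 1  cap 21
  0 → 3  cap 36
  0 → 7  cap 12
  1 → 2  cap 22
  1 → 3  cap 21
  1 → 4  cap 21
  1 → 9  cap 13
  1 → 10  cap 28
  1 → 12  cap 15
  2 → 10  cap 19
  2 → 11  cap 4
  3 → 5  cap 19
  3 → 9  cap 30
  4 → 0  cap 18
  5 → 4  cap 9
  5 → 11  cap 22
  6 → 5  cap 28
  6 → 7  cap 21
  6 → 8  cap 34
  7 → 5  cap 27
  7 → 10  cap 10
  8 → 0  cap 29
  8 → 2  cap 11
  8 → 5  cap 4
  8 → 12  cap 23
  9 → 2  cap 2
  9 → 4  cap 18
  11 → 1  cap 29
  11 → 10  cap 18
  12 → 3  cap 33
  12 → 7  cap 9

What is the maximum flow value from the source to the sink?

Maximum flow value: 66

augment #1: 6→7→10 bottleneck 10, total now 10
augment #2: 6→5→11→10 bottleneck 18, total now 28
augment #3: 6→8→2→10 bottleneck 11, total now 39
augment #4: 6→5→11→1→10 bottleneck 4, total now 43
augment #5: 6→8→0→1→10 bottleneck 21, total now 64
augment #6: 6→8→0→3→9→2→10 bottleneck 2, total now 66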